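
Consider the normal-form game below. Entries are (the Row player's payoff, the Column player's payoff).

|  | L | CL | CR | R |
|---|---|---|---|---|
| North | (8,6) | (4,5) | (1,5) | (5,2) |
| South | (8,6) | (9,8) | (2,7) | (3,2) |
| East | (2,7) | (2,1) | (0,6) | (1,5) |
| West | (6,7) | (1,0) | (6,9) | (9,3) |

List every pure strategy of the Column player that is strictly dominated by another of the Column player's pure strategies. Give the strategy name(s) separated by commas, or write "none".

L: no other strategy beats it everywhere (CL at North (6>5); CR at North (6>5); R at North (6>2)).
CL: no other strategy beats it everywhere (L at South (8>6); CR at North (5=5); R at North (5>2)).
CR is not dominated — it holds its own against L at South (7>6); CL at North (5=5); R at North (5>2).
R: dominated, since L does at least as well everywhere (North: 6>2, South: 6>2, East: 7>5, West: 7>3).

R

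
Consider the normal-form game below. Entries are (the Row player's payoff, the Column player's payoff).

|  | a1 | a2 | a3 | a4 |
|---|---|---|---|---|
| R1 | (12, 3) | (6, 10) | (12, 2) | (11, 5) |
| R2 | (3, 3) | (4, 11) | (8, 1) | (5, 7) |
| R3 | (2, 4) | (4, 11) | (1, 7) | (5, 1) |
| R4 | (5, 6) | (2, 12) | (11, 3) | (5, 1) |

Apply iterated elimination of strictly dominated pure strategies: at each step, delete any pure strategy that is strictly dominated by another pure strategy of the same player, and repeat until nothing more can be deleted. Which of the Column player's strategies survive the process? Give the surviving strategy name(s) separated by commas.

a2

For the Row player, R1 strictly dominates R2 on the remaining columns (a1: 12>3, a2: 6>4, a3: 12>8, a4: 11>5); eliminate R2.
For the Row player, R1 strictly dominates R3 on the remaining columns (a1: 12>2, a2: 6>4, a3: 12>1, a4: 11>5); eliminate R3.
The Row player's strategy R4 is strictly dominated by R1 (a1: 12>5, a2: 6>2, a3: 12>11, a4: 11>5) and is removed.
For the Column player, a2 strictly dominates a1 on the remaining rows (R1: 10>3); eliminate a1.
For the Column player, a2 strictly dominates a3 on the remaining rows (R1: 10>2); eliminate a3.
Column a4 is eliminated: a2 beats it against every remaining row (R1: 10>5).
Among the remaining strategies, none is strictly dominated by another pure strategy of the same player, so the elimination stops.
Surviving strategies — the Row player: {R1}; the Column player: {a2}.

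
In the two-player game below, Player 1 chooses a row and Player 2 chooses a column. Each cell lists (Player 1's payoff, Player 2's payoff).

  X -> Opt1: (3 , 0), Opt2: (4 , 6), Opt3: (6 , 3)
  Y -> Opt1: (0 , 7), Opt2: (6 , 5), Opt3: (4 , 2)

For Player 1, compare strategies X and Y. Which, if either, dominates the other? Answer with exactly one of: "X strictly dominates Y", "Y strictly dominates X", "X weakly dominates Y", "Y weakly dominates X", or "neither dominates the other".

neither dominates the other

X's payoffs vs Y's, by Player 2's action — Opt1: 3>0, Opt2: 4<6, Opt3: 6>4.
X does better at Opt1, Opt3 but worse at Opt2; neither strategy dominates the other.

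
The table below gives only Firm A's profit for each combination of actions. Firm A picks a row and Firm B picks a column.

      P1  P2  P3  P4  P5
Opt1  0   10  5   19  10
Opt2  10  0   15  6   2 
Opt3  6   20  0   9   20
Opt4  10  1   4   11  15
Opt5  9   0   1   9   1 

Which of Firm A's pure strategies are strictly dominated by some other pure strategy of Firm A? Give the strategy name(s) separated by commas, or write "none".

Opt1 is not dominated — it holds its own against Opt2 at P2 (10>0); Opt3 at P3 (5>0); Opt4 at P2 (10>1); Opt5 at P2 (10>0).
Opt2: no other strategy beats it everywhere (Opt1 at P1 (10>0); Opt3 at P1 (10>6); Opt4 at P1 (10=10); Opt5 at P1 (10>9)).
Opt3 is not dominated — it holds its own against Opt1 at P1 (6>0); Opt2 at P2 (20>0); Opt4 at P2 (20>1); Opt5 at P2 (20>0).
Opt4: no other strategy beats it everywhere (Opt1 at P1 (10>0); Opt2 at P1 (10=10); Opt3 at P1 (10>6); Opt5 at P1 (10>9)).
Opt5: dominated, since Opt4 does at least as well everywhere (P1: 10>9, P2: 1>0, P3: 4>1, P4: 11>9, P5: 15>1).

Opt5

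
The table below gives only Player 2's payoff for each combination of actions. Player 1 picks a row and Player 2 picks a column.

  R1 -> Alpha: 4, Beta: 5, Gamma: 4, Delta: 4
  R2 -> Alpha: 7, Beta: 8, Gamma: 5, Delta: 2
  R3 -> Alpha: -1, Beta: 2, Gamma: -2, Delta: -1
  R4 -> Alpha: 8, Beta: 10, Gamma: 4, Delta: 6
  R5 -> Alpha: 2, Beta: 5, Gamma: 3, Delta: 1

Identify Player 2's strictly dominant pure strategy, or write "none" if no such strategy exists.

Beta

Beta vs Alpha: R1: 5>4, R2: 8>7, R3: 2>-1, R4: 10>8, R5: 5>2.
Beta vs Gamma: R1: 5>4, R2: 8>5, R3: 2>-2, R4: 10>4, R5: 5>3.
Beta vs Delta: R1: 5>4, R2: 8>2, R3: 2>-1, R4: 10>6, R5: 5>1.
Beta strictly beats every other strategy against every opponent action, so it is strictly dominant.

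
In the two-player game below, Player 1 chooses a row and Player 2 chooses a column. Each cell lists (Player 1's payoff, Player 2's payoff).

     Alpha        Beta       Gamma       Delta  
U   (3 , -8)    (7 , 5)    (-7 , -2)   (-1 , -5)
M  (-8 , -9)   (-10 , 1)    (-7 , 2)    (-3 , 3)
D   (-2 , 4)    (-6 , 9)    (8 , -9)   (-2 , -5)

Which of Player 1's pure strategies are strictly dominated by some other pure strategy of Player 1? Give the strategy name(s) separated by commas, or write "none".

U is not dominated — it holds its own against M at Alpha (3>-8); D at Alpha (3>-2).
D strictly dominates M — Alpha: -2>-8, Beta: -6>-10, Gamma: 8>-7, Delta: -2>-3.
D is not dominated — it holds its own against U at Gamma (8>-7); M at Alpha (-2>-8).

M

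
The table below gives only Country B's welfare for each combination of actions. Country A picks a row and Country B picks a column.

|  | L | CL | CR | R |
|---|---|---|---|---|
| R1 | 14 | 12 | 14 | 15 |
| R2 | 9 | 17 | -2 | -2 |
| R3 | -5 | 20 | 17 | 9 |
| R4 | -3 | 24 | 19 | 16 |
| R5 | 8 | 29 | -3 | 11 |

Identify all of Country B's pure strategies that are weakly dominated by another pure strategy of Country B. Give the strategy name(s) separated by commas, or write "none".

L is not dominated — it holds its own against CL at R1 (14>12); CR at R2 (9>-2); R at R2 (9>-2).
Nothing dominates CL: L at R2 (17>9); CR at R2 (17>-2); R at R2 (17>-2).
CR is not dominated — it holds its own against L at R3 (17>-5); CL at R1 (14>12); R at R3 (17>9).
R is not dominated — it holds its own against L at R1 (15>14); CL at R1 (15>12); CR at R1 (15>14).

none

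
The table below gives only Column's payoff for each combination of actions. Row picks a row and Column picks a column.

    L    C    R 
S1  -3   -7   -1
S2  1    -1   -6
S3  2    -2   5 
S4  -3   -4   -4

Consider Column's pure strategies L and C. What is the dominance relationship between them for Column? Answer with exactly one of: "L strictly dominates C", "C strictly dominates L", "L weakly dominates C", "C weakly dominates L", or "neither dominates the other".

L strictly dominates C

L's payoffs vs C's, by Row's action — S1: -3>-7, S2: 1>-1, S3: 2>-2, S4: -3>-4.
L gives a strictly higher payoff against each opponent action, so L strictly dominates C.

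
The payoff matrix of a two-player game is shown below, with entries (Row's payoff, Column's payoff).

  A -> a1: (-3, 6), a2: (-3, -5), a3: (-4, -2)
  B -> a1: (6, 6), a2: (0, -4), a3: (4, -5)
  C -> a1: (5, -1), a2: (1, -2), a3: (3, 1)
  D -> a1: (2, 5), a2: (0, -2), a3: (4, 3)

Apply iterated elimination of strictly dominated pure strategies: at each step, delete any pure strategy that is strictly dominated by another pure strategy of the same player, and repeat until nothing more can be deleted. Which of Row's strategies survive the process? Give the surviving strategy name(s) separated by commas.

B

Row's strategy A is strictly dominated by B (a1: 6>-3, a2: 0>-3, a3: 4>-4) and is removed.
Column's strategy a2 is strictly dominated by a1 (B: 6>-4, C: -1>-2, D: 5>-2) and is removed.
For Row, B strictly dominates C on the remaining columns (a1: 6>5, a3: 4>3); eliminate C.
For Column, a1 strictly dominates a3 on the remaining rows (B: 6>-5, D: 5>3); eliminate a3.
Row D is eliminated: B beats it against every remaining column (a1: 6>2).
Among the remaining strategies, none is strictly dominated by another pure strategy of the same player, so the elimination stops.
Surviving strategies — Row: {B}; Column: {a1}.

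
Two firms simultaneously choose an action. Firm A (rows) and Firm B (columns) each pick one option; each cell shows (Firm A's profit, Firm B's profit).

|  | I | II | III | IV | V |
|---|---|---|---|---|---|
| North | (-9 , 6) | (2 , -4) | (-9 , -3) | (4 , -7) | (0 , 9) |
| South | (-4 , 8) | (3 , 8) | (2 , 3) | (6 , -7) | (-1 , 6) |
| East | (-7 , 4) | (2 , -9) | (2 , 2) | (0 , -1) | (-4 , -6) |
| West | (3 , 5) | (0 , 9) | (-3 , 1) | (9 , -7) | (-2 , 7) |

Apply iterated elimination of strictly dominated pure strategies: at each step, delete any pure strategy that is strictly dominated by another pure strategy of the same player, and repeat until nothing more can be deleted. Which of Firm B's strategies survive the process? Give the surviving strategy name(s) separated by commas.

Column III is eliminated: I beats it against every remaining row (North: 6>-3, South: 8>3, East: 4>2, West: 5>1).
Row East is eliminated: South beats it against every remaining column (I: -4>-7, II: 3>2, IV: 6>0, V: -1>-4).
Column IV is eliminated: I beats it against every remaining row (North: 6>-7, South: 8>-7, West: 5>-7).
Among the remaining strategies, none is strictly dominated by another pure strategy of the same player, so the elimination stops.
Surviving strategies — Firm A: {North, South, West}; Firm B: {I, II, V}.

I, II, V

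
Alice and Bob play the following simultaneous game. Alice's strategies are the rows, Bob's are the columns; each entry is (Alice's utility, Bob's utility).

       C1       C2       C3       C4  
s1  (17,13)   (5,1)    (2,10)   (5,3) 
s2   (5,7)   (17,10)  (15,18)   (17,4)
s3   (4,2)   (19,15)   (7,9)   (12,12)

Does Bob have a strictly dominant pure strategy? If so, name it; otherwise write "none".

C1 fails to dominate C2 at s2 (7<10).
C2 fails to dominate C1 at s1 (1<13).
C3 fails to dominate C1 at s1 (10<13).
C4 fails to dominate C1 at s1 (3<13).
No single strategy dominates all the others.

none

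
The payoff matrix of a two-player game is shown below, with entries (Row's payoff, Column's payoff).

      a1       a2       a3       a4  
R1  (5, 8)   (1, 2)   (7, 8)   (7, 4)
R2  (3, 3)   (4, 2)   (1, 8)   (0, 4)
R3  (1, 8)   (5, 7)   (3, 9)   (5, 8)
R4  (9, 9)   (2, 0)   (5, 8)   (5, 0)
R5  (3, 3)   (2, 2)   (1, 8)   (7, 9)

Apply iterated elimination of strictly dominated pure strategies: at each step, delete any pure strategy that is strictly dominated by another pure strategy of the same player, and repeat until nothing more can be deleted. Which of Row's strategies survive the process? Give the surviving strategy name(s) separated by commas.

R1, R4, R5

For Column, a1 strictly dominates a2 on the remaining rows (R1: 8>2, R2: 3>2, R3: 8>7, R4: 9>0, R5: 3>2); eliminate a2.
Row R2 is eliminated: R1 beats it against every remaining column (a1: 5>3, a3: 7>1, a4: 7>0).
Row's strategy R3 is strictly dominated by R1 (a1: 5>1, a3: 7>3, a4: 7>5) and is removed.
Among the remaining strategies, none is strictly dominated by another pure strategy of the same player, so the elimination stops.
Surviving strategies — Row: {R1, R4, R5}; Column: {a1, a3, a4}.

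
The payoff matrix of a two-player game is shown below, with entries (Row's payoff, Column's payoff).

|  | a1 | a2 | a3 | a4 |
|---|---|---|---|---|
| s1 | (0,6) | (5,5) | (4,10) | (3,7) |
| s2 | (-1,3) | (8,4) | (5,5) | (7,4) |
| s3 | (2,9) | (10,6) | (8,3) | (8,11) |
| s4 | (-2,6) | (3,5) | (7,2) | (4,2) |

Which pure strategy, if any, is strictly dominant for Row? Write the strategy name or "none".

s3 vs s1: a1: 2>0, a2: 10>5, a3: 8>4, a4: 8>3.
s3 vs s2: a1: 2>-1, a2: 10>8, a3: 8>5, a4: 8>7.
s3 vs s4: a1: 2>-2, a2: 10>3, a3: 8>7, a4: 8>4.
s3 strictly beats every other strategy against every opponent action, so it is strictly dominant.

s3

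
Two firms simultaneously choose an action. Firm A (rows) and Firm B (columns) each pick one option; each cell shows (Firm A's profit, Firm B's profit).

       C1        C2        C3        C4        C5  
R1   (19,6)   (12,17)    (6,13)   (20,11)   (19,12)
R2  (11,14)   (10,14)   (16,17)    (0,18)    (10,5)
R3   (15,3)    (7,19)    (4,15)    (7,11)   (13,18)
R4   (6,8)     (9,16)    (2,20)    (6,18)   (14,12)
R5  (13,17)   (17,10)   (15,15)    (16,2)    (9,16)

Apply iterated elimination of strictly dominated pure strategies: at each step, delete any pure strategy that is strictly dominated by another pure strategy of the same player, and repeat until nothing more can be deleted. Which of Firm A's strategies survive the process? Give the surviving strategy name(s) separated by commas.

R1, R2, R5

For Firm A, R1 strictly dominates R3 on the remaining columns (C1: 19>15, C2: 12>7, C3: 6>4, C4: 20>7, C5: 19>13); eliminate R3.
Firm A's strategy R4 is strictly dominated by R1 (C1: 19>6, C2: 12>9, C3: 6>2, C4: 20>6, C5: 19>14) and is removed.
Among the remaining strategies, none is strictly dominated by another pure strategy of the same player, so the elimination stops.
Surviving strategies — Firm A: {R1, R2, R5}; Firm B: {C1, C2, C3, C4, C5}.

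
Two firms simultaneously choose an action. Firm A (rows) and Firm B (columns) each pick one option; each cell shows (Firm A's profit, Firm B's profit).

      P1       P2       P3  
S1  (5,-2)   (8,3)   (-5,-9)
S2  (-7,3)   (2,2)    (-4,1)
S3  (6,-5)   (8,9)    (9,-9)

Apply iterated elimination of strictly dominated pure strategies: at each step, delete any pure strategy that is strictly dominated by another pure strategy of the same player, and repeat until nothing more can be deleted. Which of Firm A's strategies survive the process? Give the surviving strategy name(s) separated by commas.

S1, S3

For Firm A, S3 strictly dominates S2 on the remaining columns (P1: 6>-7, P2: 8>2, P3: 9>-4); eliminate S2.
Firm B's strategy P1 is strictly dominated by P2 (S1: 3>-2, S3: 9>-5) and is removed.
Firm B's strategy P3 is strictly dominated by P2 (S1: 3>-9, S3: 9>-9) and is removed.
Among the remaining strategies, none is strictly dominated by another pure strategy of the same player, so the elimination stops.
Surviving strategies — Firm A: {S1, S3}; Firm B: {P2}.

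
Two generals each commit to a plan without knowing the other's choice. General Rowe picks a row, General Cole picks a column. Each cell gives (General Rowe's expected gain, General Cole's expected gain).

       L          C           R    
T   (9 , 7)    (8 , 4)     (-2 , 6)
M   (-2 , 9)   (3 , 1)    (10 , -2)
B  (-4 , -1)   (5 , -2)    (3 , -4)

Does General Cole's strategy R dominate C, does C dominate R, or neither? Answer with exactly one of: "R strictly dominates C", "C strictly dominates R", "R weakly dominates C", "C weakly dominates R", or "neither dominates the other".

neither dominates the other

R's payoffs vs C's, by General Rowe's action — T: 6>4, M: -2<1, B: -4<-2.
R does better at T but worse at M, B; neither strategy dominates the other.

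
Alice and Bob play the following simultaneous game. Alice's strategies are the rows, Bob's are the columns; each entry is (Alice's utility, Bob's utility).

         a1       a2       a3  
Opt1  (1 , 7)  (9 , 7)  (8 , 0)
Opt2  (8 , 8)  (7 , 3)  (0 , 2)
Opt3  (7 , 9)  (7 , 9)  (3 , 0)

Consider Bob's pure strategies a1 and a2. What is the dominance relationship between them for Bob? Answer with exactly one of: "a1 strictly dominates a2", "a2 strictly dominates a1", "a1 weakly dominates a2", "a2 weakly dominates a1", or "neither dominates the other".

a1's payoffs vs a2's, by Alice's action — Opt1: 7=7, Opt2: 8>3, Opt3: 9=9.
a1 is at least as good everywhere and strictly better somewhere (tied only at Opt1, Opt3), so a1 weakly but not strictly dominates a2.

a1 weakly dominates a2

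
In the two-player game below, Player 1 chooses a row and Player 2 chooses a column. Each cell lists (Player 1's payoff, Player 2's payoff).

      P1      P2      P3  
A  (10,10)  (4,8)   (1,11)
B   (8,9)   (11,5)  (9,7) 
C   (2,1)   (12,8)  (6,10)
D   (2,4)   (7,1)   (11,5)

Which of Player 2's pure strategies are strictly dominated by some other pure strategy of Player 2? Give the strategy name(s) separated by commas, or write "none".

P2

Nothing dominates P1: P2 at A (10>8); P3 at B (9>7).
P2 is strictly dominated by P3 (A: 11>8, B: 7>5, C: 10>8, D: 5>1).
Nothing dominates P3: P1 at A (11>10); P2 at A (11>8).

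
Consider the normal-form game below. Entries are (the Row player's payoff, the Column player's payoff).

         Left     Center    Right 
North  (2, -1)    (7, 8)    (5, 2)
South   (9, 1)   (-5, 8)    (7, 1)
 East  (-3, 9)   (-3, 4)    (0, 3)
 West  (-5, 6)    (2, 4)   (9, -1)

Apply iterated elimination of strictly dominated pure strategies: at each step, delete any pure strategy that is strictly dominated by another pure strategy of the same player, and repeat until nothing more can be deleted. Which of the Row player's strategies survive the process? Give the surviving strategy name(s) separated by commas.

For the Row player, North strictly dominates East on the remaining columns (Left: 2>-3, Center: 7>-3, Right: 5>0); eliminate East.
For the Column player, Center strictly dominates Right on the remaining rows (North: 8>2, South: 8>1, West: 4>-1); eliminate Right.
Row West is eliminated: North beats it against every remaining column (Left: 2>-5, Center: 7>2).
For the Column player, Center strictly dominates Left on the remaining rows (North: 8>-1, South: 8>1); eliminate Left.
Row South is eliminated: North beats it against every remaining column (Center: 7>-5).
Among the remaining strategies, none is strictly dominated by another pure strategy of the same player, so the elimination stops.
Surviving strategies — the Row player: {North}; the Column player: {Center}.

North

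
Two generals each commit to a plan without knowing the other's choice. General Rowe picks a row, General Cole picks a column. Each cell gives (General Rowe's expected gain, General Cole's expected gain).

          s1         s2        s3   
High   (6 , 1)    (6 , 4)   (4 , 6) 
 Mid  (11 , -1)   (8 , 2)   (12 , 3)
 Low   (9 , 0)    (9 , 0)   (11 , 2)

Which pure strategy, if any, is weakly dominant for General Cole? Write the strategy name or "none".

s3

s3 vs s1: High: 6>1, Mid: 3>-1, Low: 2>0.
s3 vs s2: High: 6>4, Mid: 3>2, Low: 2>0.
s3 is at least as good as every other strategy against every opponent action, so it is weakly dominant.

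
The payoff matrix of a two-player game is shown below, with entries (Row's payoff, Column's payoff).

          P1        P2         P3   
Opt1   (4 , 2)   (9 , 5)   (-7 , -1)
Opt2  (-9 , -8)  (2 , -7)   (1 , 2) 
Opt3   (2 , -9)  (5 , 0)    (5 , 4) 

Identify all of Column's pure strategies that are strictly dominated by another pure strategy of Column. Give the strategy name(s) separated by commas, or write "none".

P1

P2 strictly dominates P1 — Opt1: 5>2, Opt2: -7>-8, Opt3: 0>-9.
Nothing dominates P2: P1 at Opt1 (5>2); P3 at Opt1 (5>-1).
Nothing dominates P3: P1 at Opt2 (2>-8); P2 at Opt2 (2>-7).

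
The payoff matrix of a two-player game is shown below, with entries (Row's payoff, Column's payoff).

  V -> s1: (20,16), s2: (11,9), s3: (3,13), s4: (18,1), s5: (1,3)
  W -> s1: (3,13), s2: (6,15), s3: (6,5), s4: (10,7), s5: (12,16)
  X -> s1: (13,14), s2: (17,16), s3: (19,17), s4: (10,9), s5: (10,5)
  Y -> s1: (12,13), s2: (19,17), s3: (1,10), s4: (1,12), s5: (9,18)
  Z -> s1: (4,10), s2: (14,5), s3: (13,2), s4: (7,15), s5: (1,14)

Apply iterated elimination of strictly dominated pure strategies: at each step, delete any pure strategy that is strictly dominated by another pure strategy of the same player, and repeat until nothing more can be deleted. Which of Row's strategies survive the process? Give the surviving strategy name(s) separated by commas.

V, W, X, Y

Row's strategy Z is strictly dominated by X (s1: 13>4, s2: 17>14, s3: 19>13, s4: 10>7, s5: 10>1) and is removed.
Column's strategy s4 is strictly dominated by s1 (V: 16>1, W: 13>7, X: 14>9, Y: 13>12) and is removed.
Among the remaining strategies, none is strictly dominated by another pure strategy of the same player, so the elimination stops.
Surviving strategies — Row: {V, W, X, Y}; Column: {s1, s2, s3, s5}.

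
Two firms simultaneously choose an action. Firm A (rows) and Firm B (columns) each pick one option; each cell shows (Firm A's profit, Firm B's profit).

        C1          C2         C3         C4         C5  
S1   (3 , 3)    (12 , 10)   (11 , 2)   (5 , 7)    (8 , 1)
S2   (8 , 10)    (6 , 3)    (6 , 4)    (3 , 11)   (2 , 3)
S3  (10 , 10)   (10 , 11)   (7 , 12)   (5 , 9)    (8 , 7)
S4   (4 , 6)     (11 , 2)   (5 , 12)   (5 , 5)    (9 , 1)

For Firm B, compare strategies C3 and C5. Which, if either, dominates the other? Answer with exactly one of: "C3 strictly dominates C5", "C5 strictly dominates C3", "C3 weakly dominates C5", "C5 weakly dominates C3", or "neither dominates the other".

C3's payoffs vs C5's, by Firm A's action — S1: 2>1, S2: 4>3, S3: 12>7, S4: 12>1.
C3 gives a strictly higher payoff against every action of Firm A, so C3 strictly dominates C5.

C3 strictly dominates C5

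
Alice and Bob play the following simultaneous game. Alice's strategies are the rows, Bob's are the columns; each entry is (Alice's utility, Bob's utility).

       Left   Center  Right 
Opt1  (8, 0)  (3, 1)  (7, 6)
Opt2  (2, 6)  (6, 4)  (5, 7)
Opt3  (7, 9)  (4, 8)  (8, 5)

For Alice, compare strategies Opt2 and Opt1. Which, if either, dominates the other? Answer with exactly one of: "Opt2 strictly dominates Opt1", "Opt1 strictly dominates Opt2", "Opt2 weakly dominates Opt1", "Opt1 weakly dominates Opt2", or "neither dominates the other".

Compare Opt2 to Opt1 across each choice by Bob: Left: 2<8, Center: 6>3, Right: 5<7.
Opt2 does better at Center but worse at Left, Right; neither strategy dominates the other.

neither dominates the other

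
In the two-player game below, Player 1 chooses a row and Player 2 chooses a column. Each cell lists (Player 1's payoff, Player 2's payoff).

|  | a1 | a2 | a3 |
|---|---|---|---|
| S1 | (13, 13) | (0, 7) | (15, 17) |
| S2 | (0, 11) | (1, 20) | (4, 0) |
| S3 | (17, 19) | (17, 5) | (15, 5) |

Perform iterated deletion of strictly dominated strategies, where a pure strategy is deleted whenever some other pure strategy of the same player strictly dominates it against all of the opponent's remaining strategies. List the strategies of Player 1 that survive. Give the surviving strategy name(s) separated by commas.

S1, S3

Row S2 is eliminated: S3 beats it against every remaining column (a1: 17>0, a2: 17>1, a3: 15>4).
Column a2 is eliminated: a1 beats it against every remaining row (S1: 13>7, S3: 19>5).
Among the remaining strategies, none is strictly dominated by another pure strategy of the same player, so the elimination stops.
Surviving strategies — Player 1: {S1, S3}; Player 2: {a1, a3}.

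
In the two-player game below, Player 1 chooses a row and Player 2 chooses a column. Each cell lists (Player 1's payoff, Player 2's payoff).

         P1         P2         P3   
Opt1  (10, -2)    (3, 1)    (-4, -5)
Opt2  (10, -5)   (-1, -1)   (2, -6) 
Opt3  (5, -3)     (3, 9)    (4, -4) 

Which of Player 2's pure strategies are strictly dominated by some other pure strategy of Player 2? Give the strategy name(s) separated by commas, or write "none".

P1, P3

P1 is strictly dominated by P2 (Opt1: 1>-2, Opt2: -1>-5, Opt3: 9>-3).
P2 is not dominated — it holds its own against P1 at Opt1 (1>-2); P3 at Opt1 (1>-5).
P1 strictly dominates P3 — Opt1: -2>-5, Opt2: -5>-6, Opt3: -3>-4.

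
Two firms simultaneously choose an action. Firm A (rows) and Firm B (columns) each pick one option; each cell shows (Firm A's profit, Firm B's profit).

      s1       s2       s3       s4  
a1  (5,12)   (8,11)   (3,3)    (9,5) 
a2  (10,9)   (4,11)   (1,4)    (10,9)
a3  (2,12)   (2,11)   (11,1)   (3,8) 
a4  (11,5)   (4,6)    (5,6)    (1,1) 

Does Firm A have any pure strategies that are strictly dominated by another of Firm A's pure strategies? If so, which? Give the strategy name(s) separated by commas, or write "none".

none

a1: no other strategy beats it everywhere (a2 at s2 (8>4); a3 at s1 (5>2); a4 at s2 (8>4)).
a2: no other strategy beats it everywhere (a1 at s1 (10>5); a3 at s1 (10>2); a4 at s2 (4=4)).
Nothing dominates a3: a1 at s3 (11>3); a2 at s3 (11>1); a4 at s3 (11>5).
a4: no other strategy beats it everywhere (a1 at s1 (11>5); a2 at s1 (11>10); a3 at s1 (11>2)).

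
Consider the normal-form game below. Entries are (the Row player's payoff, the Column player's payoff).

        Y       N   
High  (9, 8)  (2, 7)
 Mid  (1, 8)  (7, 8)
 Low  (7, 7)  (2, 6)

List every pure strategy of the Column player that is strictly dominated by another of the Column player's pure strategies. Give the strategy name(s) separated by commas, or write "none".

Nothing dominates Y: N at High (8>7).
N: no other strategy beats it everywhere (Y at Mid (8=8)).

none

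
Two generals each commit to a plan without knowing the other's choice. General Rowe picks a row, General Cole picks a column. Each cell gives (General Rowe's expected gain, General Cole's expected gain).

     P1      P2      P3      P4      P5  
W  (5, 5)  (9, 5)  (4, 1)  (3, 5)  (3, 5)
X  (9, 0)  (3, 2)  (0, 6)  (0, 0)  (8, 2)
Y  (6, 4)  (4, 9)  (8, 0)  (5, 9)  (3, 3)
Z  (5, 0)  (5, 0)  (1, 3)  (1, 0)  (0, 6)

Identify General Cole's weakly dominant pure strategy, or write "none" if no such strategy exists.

none

P1 fails to dominate P2 at X (0<2).
P2 fails to dominate P3 at X (2<6).
P3 fails to dominate P1 at W (1<5).
P4 fails to dominate P2 at X (0<2).
P5 fails to dominate P1 at Y (3<4).
No single strategy dominates all the others.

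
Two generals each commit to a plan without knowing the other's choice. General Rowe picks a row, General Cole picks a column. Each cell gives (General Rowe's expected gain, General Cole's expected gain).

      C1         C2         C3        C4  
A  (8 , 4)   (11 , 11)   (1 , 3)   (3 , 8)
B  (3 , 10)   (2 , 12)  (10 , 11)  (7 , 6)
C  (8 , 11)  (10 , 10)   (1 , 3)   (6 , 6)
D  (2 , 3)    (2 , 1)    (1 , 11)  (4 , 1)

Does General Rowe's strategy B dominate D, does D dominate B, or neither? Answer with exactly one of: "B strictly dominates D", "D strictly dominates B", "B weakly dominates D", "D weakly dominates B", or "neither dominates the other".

B weakly dominates D

Compare B to D across every action of General Cole: C1: 3>2, C2: 2=2, C3: 10>1, C4: 7>4.
B is at least as good everywhere and strictly better somewhere (tied only at C2), so B weakly but not strictly dominates D.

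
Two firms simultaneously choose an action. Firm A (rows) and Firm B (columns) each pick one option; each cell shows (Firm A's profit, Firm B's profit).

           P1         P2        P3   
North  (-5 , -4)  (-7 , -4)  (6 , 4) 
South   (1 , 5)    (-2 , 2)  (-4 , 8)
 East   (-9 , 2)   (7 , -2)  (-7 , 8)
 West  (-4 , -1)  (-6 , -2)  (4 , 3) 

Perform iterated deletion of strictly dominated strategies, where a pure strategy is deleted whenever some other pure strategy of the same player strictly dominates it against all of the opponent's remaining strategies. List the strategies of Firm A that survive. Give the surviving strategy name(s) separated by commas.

Column P1 is eliminated: P3 beats it against every remaining row (North: 4>-4, South: 8>5, East: 8>2, West: 3>-1).
Firm B's strategy P2 is strictly dominated by P3 (North: 4>-4, South: 8>2, East: 8>-2, West: 3>-2) and is removed.
Firm A's strategy South is strictly dominated by North (P3: 6>-4) and is removed.
For Firm A, North strictly dominates East on the remaining columns (P3: 6>-7); eliminate East.
For Firm A, North strictly dominates West on the remaining columns (P3: 6>4); eliminate West.
Among the remaining strategies, none is strictly dominated by another pure strategy of the same player, so the elimination stops.
Surviving strategies — Firm A: {North}; Firm B: {P3}.

North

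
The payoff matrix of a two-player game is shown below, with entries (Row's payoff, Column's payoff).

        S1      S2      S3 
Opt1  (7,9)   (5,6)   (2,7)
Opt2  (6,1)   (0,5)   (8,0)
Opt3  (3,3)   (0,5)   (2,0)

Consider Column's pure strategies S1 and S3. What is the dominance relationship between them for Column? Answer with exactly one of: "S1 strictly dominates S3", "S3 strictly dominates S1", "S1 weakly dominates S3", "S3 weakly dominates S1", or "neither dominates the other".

Compare S1 to S3 across each choice by Row: Opt1: 9>7, Opt2: 1>0, Opt3: 3>0.
S1 gives a strictly higher payoff against each choice by Row, so S1 strictly dominates S3.

S1 strictly dominates S3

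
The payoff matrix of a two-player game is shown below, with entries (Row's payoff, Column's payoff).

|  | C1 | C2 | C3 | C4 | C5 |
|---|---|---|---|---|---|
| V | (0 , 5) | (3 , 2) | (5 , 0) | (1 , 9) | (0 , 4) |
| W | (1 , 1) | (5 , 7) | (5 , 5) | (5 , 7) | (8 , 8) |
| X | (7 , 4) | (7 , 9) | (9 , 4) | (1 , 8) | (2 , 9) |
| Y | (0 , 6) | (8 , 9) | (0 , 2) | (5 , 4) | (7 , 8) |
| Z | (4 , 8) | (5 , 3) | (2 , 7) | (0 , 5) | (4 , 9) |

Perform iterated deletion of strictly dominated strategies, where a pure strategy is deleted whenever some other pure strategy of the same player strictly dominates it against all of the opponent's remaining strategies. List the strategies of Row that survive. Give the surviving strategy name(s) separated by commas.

Column's strategy C3 is strictly dominated by C5 (V: 4>0, W: 8>5, X: 9>4, Y: 8>2, Z: 9>7) and is removed.
Row V is eliminated: W beats it against every remaining column (C1: 1>0, C2: 5>3, C4: 5>1, C5: 8>0).
Column C1 is eliminated: C5 beats it against every remaining row (W: 8>1, X: 9>4, Y: 8>6, Z: 9>8).
For Row, Y strictly dominates X on the remaining columns (C2: 8>7, C4: 5>1, C5: 7>2); eliminate X.
Row Z is eliminated: Y beats it against every remaining column (C2: 8>5, C4: 5>0, C5: 7>4).
Column C4 is eliminated: C5 beats it against every remaining row (W: 8>7, Y: 8>4).
Among the remaining strategies, none is strictly dominated by another pure strategy of the same player, so the elimination stops.
Surviving strategies — Row: {W, Y}; Column: {C2, C5}.

W, Y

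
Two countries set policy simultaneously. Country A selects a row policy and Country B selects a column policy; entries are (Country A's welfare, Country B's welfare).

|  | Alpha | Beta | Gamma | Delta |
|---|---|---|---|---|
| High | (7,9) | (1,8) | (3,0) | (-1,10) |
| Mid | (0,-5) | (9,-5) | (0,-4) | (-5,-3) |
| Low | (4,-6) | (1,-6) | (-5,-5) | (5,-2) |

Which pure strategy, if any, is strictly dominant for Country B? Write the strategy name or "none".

Delta vs Alpha: High: 10>9, Mid: -3>-5, Low: -2>-6.
Delta vs Beta: High: 10>8, Mid: -3>-5, Low: -2>-6.
Delta vs Gamma: High: 10>0, Mid: -3>-4, Low: -2>-5.
Delta strictly beats every other strategy against every opponent action, so it is strictly dominant.

Delta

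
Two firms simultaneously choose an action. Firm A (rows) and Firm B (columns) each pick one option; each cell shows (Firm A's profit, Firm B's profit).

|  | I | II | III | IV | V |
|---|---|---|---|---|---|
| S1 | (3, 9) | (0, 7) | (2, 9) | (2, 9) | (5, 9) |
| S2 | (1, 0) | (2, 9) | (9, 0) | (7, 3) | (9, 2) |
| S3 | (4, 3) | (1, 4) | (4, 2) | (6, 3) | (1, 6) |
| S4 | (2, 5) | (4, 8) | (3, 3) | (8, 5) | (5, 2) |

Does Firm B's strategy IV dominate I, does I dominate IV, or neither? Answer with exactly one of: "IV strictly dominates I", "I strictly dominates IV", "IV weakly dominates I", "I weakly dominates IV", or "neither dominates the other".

IV weakly dominates I

Compare IV to I across each opponent action: S1: 9=9, S2: 3>0, S3: 3=3, S4: 5=5.
IV is at least as good everywhere and strictly better somewhere (tied only at S1, S3, S4), so IV weakly but not strictly dominates I.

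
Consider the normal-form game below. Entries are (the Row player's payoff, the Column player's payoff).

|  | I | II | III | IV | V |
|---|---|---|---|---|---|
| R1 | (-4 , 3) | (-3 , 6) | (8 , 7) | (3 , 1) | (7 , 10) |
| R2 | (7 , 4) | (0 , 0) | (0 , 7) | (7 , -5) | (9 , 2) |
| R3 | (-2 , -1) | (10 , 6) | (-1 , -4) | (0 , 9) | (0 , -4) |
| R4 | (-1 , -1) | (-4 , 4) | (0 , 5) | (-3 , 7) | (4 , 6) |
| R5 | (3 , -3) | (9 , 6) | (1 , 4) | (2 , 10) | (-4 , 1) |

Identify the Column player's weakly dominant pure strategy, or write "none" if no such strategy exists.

I fails to dominate II at R1 (3<6).
II fails to dominate I at R2 (0<4).
III fails to dominate I at R3 (-4<-1).
IV fails to dominate I at R1 (1<3).
V fails to dominate I at R2 (2<4).
No single strategy dominates all the others.

none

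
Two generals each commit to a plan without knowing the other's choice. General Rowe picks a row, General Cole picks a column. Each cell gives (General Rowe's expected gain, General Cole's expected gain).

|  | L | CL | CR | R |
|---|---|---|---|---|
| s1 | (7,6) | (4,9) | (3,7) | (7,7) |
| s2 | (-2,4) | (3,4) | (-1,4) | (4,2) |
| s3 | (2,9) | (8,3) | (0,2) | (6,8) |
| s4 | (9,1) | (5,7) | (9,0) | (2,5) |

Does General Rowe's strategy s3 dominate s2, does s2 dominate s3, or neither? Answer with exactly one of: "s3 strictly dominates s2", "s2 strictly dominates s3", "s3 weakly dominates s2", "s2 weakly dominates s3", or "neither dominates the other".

s3 strictly dominates s2

s3's payoffs vs s2's, by General Cole's action — L: 2>-2, CL: 8>3, CR: 0>-1, R: 6>4.
Every comparison favours s3, so s3 strictly dominates s2.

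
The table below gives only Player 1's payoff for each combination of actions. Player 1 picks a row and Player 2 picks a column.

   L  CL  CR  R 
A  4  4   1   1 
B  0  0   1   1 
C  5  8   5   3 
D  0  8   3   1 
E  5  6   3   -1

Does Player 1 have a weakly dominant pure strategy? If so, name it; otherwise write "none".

C

C vs A: L: 5>4, CL: 8>4, CR: 5>1, R: 3>1.
C vs B: L: 5>0, CL: 8>0, CR: 5>1, R: 3>1.
C vs D: L: 5>0, CL: 8=8, CR: 5>3, R: 3>1.
C vs E: L: 5=5, CL: 8>6, CR: 5>3, R: 3>-1.
C is at least as good as every other strategy against every opponent action, so it is weakly dominant.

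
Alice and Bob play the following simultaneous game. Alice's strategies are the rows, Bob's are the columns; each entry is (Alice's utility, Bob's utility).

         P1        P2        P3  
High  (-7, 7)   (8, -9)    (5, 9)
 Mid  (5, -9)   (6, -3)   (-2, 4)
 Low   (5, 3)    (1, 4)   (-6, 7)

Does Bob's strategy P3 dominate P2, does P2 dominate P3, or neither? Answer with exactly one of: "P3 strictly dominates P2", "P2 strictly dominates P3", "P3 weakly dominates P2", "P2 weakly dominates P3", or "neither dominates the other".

P3 strictly dominates P2

Compare P3 to P2 across every action of Alice: High: 9>-9, Mid: 4>-3, Low: 7>4.
Every comparison favours P3, so P3 strictly dominates P2.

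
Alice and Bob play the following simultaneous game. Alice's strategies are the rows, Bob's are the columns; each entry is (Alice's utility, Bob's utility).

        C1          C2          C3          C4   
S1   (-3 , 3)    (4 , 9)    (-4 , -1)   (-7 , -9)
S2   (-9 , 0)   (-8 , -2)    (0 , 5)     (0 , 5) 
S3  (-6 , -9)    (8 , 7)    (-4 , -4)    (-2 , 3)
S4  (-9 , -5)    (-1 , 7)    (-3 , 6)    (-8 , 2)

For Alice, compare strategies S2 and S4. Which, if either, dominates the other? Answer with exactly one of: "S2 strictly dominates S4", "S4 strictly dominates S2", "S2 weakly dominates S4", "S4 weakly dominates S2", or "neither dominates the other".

S2's payoffs vs S4's, by Bob's action — C1: -9=-9, C2: -8<-1, C3: 0>-3, C4: 0>-8.
S2 does better at C3, C4 but worse at C2; neither strategy dominates the other.

neither dominates the other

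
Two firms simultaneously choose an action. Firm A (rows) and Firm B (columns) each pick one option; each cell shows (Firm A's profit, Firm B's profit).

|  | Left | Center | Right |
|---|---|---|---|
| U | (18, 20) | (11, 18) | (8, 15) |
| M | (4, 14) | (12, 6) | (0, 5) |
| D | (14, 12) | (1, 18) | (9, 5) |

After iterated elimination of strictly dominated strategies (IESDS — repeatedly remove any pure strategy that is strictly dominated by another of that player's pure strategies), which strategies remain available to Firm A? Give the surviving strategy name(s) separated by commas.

U

Column Right is eliminated: Left beats it against every remaining row (U: 20>15, M: 14>5, D: 12>5).
Firm A's strategy D is strictly dominated by U (Left: 18>14, Center: 11>1) and is removed.
Firm B's strategy Center is strictly dominated by Left (U: 20>18, M: 14>6) and is removed.
Firm A's strategy M is strictly dominated by U (Left: 18>4) and is removed.
Among the remaining strategies, none is strictly dominated by another pure strategy of the same player, so the elimination stops.
Surviving strategies — Firm A: {U}; Firm B: {Left}.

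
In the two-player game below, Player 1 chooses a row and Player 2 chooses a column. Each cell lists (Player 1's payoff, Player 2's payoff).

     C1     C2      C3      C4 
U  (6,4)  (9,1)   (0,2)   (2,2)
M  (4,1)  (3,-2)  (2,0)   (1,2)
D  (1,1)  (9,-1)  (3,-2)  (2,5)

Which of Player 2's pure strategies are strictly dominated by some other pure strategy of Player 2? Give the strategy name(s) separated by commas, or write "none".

C2, C3

C1 is not dominated — it holds its own against C2 at U (4>1); C3 at U (4>2); C4 at U (4>2).
C2 is strictly dominated by C1 (U: 4>1, M: 1>-2, D: 1>-1).
C1 strictly dominates C3 — U: 4>2, M: 1>0, D: 1>-2.
C4 is not dominated — it holds its own against C1 at M (2>1); C2 at U (2>1); C3 at U (2=2).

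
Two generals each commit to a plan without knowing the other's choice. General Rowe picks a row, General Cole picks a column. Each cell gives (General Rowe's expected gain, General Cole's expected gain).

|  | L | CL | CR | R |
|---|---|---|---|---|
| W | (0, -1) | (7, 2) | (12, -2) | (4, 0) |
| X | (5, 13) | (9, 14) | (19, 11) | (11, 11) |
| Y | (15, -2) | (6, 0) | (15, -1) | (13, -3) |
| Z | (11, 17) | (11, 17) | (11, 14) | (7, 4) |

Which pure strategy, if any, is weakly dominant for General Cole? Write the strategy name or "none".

CL

CL vs L: W: 2>-1, X: 14>13, Y: 0>-2, Z: 17=17.
CL vs CR: W: 2>-2, X: 14>11, Y: 0>-1, Z: 17>14.
CL vs R: W: 2>0, X: 14>11, Y: 0>-3, Z: 17>4.
CL is at least as good as every other strategy against every opponent action, so it is weakly dominant.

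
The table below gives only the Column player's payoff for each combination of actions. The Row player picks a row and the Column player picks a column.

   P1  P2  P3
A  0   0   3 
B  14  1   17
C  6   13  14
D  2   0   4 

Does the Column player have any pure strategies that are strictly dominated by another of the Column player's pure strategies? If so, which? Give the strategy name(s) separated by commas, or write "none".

P1, P2

P1: dominated, since P3 does at least as well everywhere (A: 3>0, B: 17>14, C: 14>6, D: 4>2).
P3 strictly dominates P2 — A: 3>0, B: 17>1, C: 14>13, D: 4>0.
P3: no other strategy beats it everywhere (P1 at A (3>0); P2 at A (3>0)).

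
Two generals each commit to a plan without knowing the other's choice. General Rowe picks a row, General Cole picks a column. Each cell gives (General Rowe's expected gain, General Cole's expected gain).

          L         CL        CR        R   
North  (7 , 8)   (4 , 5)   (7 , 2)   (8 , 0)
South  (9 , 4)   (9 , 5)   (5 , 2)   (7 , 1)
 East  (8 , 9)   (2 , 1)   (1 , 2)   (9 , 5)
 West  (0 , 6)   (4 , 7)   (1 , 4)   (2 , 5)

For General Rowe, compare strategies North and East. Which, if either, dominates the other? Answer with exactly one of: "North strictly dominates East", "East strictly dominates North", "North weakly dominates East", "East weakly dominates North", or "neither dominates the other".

neither dominates the other

North's payoffs vs East's, by General Cole's action — L: 7<8, CL: 4>2, CR: 7>1, R: 8<9.
North does better at CL, CR but worse at L, R; neither strategy dominates the other.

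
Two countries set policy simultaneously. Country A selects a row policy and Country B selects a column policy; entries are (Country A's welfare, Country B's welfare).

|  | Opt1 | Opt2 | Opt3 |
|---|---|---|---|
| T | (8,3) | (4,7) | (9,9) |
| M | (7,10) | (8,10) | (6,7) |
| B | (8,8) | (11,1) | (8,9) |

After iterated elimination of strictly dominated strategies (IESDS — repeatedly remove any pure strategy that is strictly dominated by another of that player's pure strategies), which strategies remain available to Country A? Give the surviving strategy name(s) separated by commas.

T

For Country A, B strictly dominates M on the remaining columns (Opt1: 8>7, Opt2: 11>8, Opt3: 8>6); eliminate M.
Column Opt1 is eliminated: Opt3 beats it against every remaining row (T: 9>3, B: 9>8).
For Country B, Opt3 strictly dominates Opt2 on the remaining rows (T: 9>7, B: 9>1); eliminate Opt2.
For Country A, T strictly dominates B on the remaining columns (Opt3: 9>8); eliminate B.
Among the remaining strategies, none is strictly dominated by another pure strategy of the same player, so the elimination stops.
Surviving strategies — Country A: {T}; Country B: {Opt3}.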